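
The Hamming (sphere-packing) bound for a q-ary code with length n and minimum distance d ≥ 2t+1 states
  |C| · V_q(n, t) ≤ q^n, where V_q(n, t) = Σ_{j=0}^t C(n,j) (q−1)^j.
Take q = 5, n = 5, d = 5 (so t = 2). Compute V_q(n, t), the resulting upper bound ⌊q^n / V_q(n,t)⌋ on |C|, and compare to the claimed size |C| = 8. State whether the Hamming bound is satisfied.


V_q(n, t) = 181, q^n = 3125, Hamming bound = 17, |C| = 8 ≤ bound (satisfied).

Step 1: Compute V_q(n, t) = Σ_{j=0}^2 C(n, j) (q−1)^j.
  j = 0: C(5,0)·(4)^0 = 1·1 = 1.
  j = 1: C(5,1)·(4)^1 = 5·4 = 20.
  j = 2: C(5,2)·(4)^2 = 10·16 = 160.
  V_q(n, t) = 1 + 20 + 160 = 181.
Step 2: q^n = 5^5 = 3125.
Step 3: Hamming bound ⌊q^n / V_q(n,t)⌋ = ⌊3125/181⌋ = 17.
Step 4: Compare |C| = 8 to 17: satisfied.
The claimed |C| lies below the Hamming bound.


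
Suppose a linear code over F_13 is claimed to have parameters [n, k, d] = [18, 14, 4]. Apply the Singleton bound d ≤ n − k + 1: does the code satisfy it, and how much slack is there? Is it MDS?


Singleton RHS = n − k + 1 = 5, slack = 1, bound satisfied, not MDS.

Singleton bound: d ≤ n − k + 1.
Here n = 18, k = 14, so n − k + 1 = 5.
Given d = 4, check d ≤ 5: YES.
Slack = (n − k + 1) − d = 1.
The code is NOT MDS (slack = 1 > 0).
Description: the claimed parameters are [18, 14, 4]_13; such a code would be non-MDS.


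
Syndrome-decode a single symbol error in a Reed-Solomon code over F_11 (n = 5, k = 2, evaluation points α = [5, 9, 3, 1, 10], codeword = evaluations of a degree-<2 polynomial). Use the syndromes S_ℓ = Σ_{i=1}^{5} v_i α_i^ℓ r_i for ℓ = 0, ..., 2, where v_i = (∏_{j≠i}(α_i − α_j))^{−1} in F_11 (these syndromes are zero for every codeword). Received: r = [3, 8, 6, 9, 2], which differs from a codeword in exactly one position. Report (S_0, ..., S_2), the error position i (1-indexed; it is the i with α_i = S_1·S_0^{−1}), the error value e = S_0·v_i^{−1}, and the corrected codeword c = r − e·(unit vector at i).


S = (8, 3, 8), error at position 5, error magnitude e = 1, c = [3, 8, 6, 9, 1].

Step 1: column multipliers v_i = (∏_{j≠i}(α_i − α_j))^{−1} mod 11.
  i = 1 (α = 5): (5−9)(5−3)(5−1)(5−10) = (−4)·2·4·(−5) = 160 ≡ 6, so v_1 = 6^{−1} = 2 (mod 11).
  i = 2 (α = 9): (9−5)(9−3)(9−1)(9−10) = 4·6·8·(−1) = −192 ≡ 6, so v_2 = 6^{−1} = 2 (mod 11).
  i = 3 (α = 3): (3−5)(3−9)(3−1)(3−10) = (−2)·(−6)·2·(−7) = −168 ≡ 8, so v_3 = 8^{−1} = 7 (mod 11).
  i = 4 (α = 1): (1−5)(1−9)(1−3)(1−10) = (−4)·(−8)·(−2)·(−9) = 576 ≡ 4, so v_4 = 4^{−1} = 3 (mod 11).
  i = 5 (α = 10): (10−5)(10−9)(10−3)(10−1) = 5·1·7·9 = 315 ≡ 7, so v_5 = 7^{−1} = 8 (mod 11).
  v = [2, 2, 7, 3, 8].
Step 2: syndromes of r = [3, 8, 6, 9, 2] (all sums mod 11).
  S_0 = Σ v_i r_i = 2·3 + 2·8 + 7·6 + 3·9 + 8·2 = 107 ≡ 8.
  S_1 = Σ v_i α_i r_i = 2·5·3 + 2·9·8 + 7·3·6 + 3·1·9 + 8·10·2 = 487 ≡ 3.
  α_i^2 mod 11 = [3, 4, 9, 1, 1].
  S_2 = Σ v_i α_i^2 r_i = 2·3·3 + 2·4·8 + 7·9·6 + 3·1·9 + 8·1·2 = 503 ≡ 8.
  S = (8, 3, 8) ≠ 0, so r is not a codeword (an error is present).
Step 3: locate the error. For a single error e at position i, S_ℓ = v_i·e·α_i^ℓ, so α_err = S_1/S_0.
  S_0^{−1} = 8^{−1} = 7 (mod 11), so α_err = 3·7 = 21 ≡ 10 = α_5. Error position i = 5.
  Consistency check: S_2/S_1 = 8·4 = 32 ≡ 10 = α_err ✓ (single-error assumption holds).
Step 4: error magnitude e = S_0/v_5 = S_0·∏_{j≠5}(α_5 − α_j) = 8·7 = 56 ≡ 1 (mod 11).
Step 5: correct position 5: c_5 = r_5 − e = 2 − 1 ≡ 1 (mod 11). Hence c = [3, 8, 6, 9, 1].
  Check: interpolating c through the α_i gives m(x) = 5 + 4·x (degree < 2) with m(α_i) = c_i for every i, so c is indeed a codeword.


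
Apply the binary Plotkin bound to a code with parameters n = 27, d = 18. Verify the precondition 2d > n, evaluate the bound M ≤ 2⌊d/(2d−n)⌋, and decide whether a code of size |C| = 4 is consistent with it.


Plotkin bound M ≤ 4; given |C| = 4 ≤ bound (satisfied).

Check applicability: 2d = 36, n = 27.
2d − n = 9 > 0, so Plotkin applies.
Compute d/(2d−n) = 18/9 ≈ 2.0000.
⌊d/(2d−n)⌋ = 2.
Plotkin bound: M ≤ 2·2 = 4.
Given |C| = 4, check: satisfied.
This |C| is at the Plotkin bound.


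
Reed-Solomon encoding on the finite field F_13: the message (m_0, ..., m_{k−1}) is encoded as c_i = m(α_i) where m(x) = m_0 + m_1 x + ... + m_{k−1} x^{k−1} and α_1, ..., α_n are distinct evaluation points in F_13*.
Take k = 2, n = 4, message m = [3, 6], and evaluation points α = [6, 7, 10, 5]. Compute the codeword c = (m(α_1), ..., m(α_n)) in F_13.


c = [0, 6, 11, 7]

Message polynomial: m(x) = 3 + 6·x (mod 13).
For each evaluation point α_i, compute m(α_i) mod 13:
  α_1 = 6: Horner steps 6 → 0, so m(6) = 0.
  α_2 = 7: Horner steps 6 → 6, so m(7) = 6.
  α_3 = 10: Horner steps 6 → 11, so m(10) = 11.
  α_4 = 5: Horner steps 6 → 7, so m(5) = 7.
Codeword c = [0, 6, 11, 7] ∈ F_13^4.


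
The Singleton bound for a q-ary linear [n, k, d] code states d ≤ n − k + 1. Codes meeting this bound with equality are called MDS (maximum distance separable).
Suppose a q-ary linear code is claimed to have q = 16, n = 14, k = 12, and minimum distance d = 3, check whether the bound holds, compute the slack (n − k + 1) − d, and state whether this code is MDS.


Singleton RHS = n − k + 1 = 3, slack = 0, bound satisfied, MDS.

Singleton bound: d ≤ n − k + 1.
Here n = 14, k = 12, so n − k + 1 = 3.
Given d = 3, check d ≤ 3: YES.
Slack = (n − k + 1) − d = 0.
The code is MDS (slack = 0).
Description: the claimed parameters are [14, 12, 3]_16; such a code would be MDS (meets Singleton bound).


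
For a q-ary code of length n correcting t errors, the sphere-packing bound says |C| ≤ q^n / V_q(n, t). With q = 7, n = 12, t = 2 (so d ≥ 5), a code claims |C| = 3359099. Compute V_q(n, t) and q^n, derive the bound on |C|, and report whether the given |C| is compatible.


V_q(n, t) = 2449, q^n = 13841287201, Hamming bound = 5651811, |C| = 3359099 ≤ bound (satisfied).

Step 1: Compute V_q(n, t) = Σ_{j=0}^2 C(n, j) (q−1)^j.
  j = 0: C(12,0)·(6)^0 = 1·1 = 1.
  j = 1: C(12,1)·(6)^1 = 12·6 = 72.
  j = 2: C(12,2)·(6)^2 = 66·36 = 2376.
  V_q(n, t) = 1 + 72 + 2376 = 2449.
Step 2: q^n = 7^12 = 13841287201.
Step 3: Hamming bound ⌊q^n / V_q(n,t)⌋ = ⌊13841287201/2449⌋ = 5651811.
Step 4: Compare |C| = 3359099 to 5651811: satisfied.
The claimed |C| lies below the Hamming bound.


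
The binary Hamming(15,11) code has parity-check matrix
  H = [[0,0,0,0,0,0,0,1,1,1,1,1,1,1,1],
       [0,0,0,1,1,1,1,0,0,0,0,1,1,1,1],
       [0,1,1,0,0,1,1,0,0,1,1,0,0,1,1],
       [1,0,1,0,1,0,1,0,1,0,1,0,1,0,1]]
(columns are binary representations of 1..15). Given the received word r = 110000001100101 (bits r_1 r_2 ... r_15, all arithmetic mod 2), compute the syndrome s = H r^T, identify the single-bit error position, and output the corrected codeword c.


s = (0, 0, 1, 0)^T, error position = 2, corrected codeword c = 100000001100101

Compute s = H r^T mod 2 one row at a time:
  s_1 = 0 + 1 + 1 + 0 + 0 + 1 + 0 + 1 = 4 ≡ 0 (mod 2).
  s_2 = 0 + 0 + 0 + 0 + 0 + 1 + 0 + 1 = 2 ≡ 0 (mod 2).
  s_3 = 1 + 0 + 0 + 0 + 1 + 0 + 0 + 1 = 3 ≡ 1 (mod 2).
  s_4 = 1 + 0 + 0 + 0 + 1 + 0 + 1 + 1 = 4 ≡ 0 (mod 2).
s = (0, 0, 1, 0)^T — this equals column 2 of H (binary 0010), so error is at position 2.
Correct: flip bit 2 of r = 110000001100101 to get c = 100000001100101.


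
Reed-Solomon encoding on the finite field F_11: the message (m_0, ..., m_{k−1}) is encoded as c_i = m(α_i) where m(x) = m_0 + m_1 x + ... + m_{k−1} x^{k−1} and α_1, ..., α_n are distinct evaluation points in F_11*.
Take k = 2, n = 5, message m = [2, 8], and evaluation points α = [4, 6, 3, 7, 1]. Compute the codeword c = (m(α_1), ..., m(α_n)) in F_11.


c = [1, 6, 4, 3, 10]

Message polynomial: m(x) = 2 + 8·x (mod 11).
For each evaluation point α_i, compute m(α_i) mod 11:
  α_1 = 4: Horner steps 8 → 1, so m(4) = 1.
  α_2 = 6: Horner steps 8 → 6, so m(6) = 6.
  α_3 = 3: Horner steps 8 → 4, so m(3) = 4.
  α_4 = 7: Horner steps 8 → 3, so m(7) = 3.
  α_5 = 1: Horner steps 8 → 10, so m(1) = 10.
Codeword c = [1, 6, 4, 3, 10] ∈ F_11^5.


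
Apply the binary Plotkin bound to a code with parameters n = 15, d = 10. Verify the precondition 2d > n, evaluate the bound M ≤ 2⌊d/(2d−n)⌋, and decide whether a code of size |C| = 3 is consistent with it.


Plotkin bound M ≤ 4; given |C| = 3 ≤ bound (satisfied).

Check applicability: 2d = 20, n = 15.
2d − n = 5 > 0, so Plotkin applies.
Compute d/(2d−n) = 10/5 ≈ 2.0000.
⌊d/(2d−n)⌋ = 2.
Plotkin bound: M ≤ 2·2 = 4.
Given |C| = 3, check: satisfied.
This |C| is below the Plotkin bound.


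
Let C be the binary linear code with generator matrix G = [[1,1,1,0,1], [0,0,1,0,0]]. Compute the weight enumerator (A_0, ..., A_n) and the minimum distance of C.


Weight distribution: A_0 = 1, A_1 = 1, A_3 = 1, A_4 = 1. Minimum distance d = 1.

Enumerate all 2^2 = 4 messages m ∈ F_2^2.
For each, compute codeword c = mG in F_2^5, then tally its weight.
  m = 00 → c = 00000, weight = 0.
  m = 10 → c = 11101, weight = 4.
  m = 01 → c = 00100, weight = 1.
  m = 11 → c = 11001, weight = 3.
Tally weights:
  weight 0: 1 codewords.
  weight 1: 1 codewords.
  weight 3: 1 codewords.
  weight 4: 1 codewords.
Minimum distance d = smallest w > 0 with A_w > 0 = 1.
Sanity: Σ A_w = 4 = 2^2 = 4 ✓.


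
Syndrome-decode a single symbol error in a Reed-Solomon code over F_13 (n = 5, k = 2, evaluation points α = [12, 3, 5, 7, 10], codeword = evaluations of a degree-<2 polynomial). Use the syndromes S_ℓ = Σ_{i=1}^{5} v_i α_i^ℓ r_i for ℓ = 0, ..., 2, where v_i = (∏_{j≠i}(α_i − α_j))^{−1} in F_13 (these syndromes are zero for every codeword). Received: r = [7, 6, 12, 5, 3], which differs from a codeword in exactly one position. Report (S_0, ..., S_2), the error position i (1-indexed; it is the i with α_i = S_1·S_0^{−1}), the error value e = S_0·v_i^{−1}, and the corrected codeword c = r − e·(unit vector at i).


S = (12, 3, 4), error at position 5, error magnitude e = 2, c = [7, 6, 12, 5, 1].

Step 1: column multipliers v_i = (∏_{j≠i}(α_i − α_j))^{−1} mod 13.
  i = 1 (α = 12): (12−3)(12−5)(12−7)(12−10) = 9·7·5·2 = 630 ≡ 6, so v_1 = 6^{−1} = 11 (mod 13).
  i = 2 (α = 3): (3−12)(3−5)(3−7)(3−10) = (−9)·(−2)·(−4)·(−7) = 504 ≡ 10, so v_2 = 10^{−1} = 4 (mod 13).
  i = 3 (α = 5): (5−12)(5−3)(5−7)(5−10) = (−7)·2·(−2)·(−5) = −140 ≡ 3, so v_3 = 3^{−1} = 9 (mod 13).
  i = 4 (α = 7): (7−12)(7−3)(7−5)(7−10) = (−5)·4·2·(−3) = 120 ≡ 3, so v_4 = 3^{−1} = 9 (mod 13).
  i = 5 (α = 10): (10−12)(10−3)(10−5)(10−7) = (−2)·7·5·3 = −210 ≡ 11, so v_5 = 11^{−1} = 6 (mod 13).
  v = [11, 4, 9, 9, 6].
Step 2: syndromes of r = [7, 6, 12, 5, 3] (all sums mod 13).
  S_0 = Σ v_i r_i = 11·7 + 4·6 + 9·12 + 9·5 + 6·3 = 272 ≡ 12.
  S_1 = Σ v_i α_i r_i = 11·12·7 + 4·3·6 + 9·5·12 + 9·7·5 + 6·10·3 = 2031 ≡ 3.
  α_i^2 mod 13 = [1, 9, 12, 10, 9].
  S_2 = Σ v_i α_i^2 r_i = 11·1·7 + 4·9·6 + 9·12·12 + 9·10·5 + 6·9·3 = 2201 ≡ 4.
  S = (12, 3, 4) ≠ 0, so r is not a codeword (an error is present).
Step 3: locate the error. For a single error e at position i, S_ℓ = v_i·e·α_i^ℓ, so α_err = S_1/S_0.
  S_0^{−1} = 12^{−1} = 12 (mod 13), so α_err = 3·12 = 36 ≡ 10 = α_5. Error position i = 5.
  Consistency check: S_2/S_1 = 4·9 = 36 ≡ 10 = α_err ✓ (single-error assumption holds).
Step 4: error magnitude e = S_0/v_5 = S_0·∏_{j≠5}(α_5 − α_j) = 12·11 = 132 ≡ 2 (mod 13).
Step 5: correct position 5: c_5 = r_5 − e = 3 − 2 ≡ 1 (mod 13). Hence c = [7, 6, 12, 5, 1].
  Check: interpolating c through the α_i gives m(x) = 10 + 3·x (degree < 2) with m(α_i) = c_i for every i, so c is indeed a codeword.


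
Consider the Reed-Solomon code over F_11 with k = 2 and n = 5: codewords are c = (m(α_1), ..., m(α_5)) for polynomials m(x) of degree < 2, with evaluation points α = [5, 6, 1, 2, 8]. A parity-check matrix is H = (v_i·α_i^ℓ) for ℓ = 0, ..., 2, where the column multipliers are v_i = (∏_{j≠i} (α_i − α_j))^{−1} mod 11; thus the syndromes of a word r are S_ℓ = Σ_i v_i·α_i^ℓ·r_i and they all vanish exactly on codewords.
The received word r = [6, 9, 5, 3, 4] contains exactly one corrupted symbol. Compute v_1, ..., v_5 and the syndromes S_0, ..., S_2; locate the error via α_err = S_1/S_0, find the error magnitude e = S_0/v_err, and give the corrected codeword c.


S = (10, 9, 7), error at position 4, error magnitude e = 6, c = [6, 9, 5, 8, 4].

Step 1: column multipliers v_i = (∏_{j≠i}(α_i − α_j))^{−1} mod 11.
  i = 1 (α = 5): (5−6)(5−1)(5−2)(5−8) = (−1)·4·3·(−3) = 36 ≡ 3, so v_1 = 3^{−1} = 4 (mod 11).
  i = 2 (α = 6): (6−5)(6−1)(6−2)(6−8) = 1·5·4·(−2) = −40 ≡ 4, so v_2 = 4^{−1} = 3 (mod 11).
  i = 3 (α = 1): (1−5)(1−6)(1−2)(1−8) = (−4)·(−5)·(−1)·(−7) = 140 ≡ 8, so v_3 = 8^{−1} = 7 (mod 11).
  i = 4 (α = 2): (2−5)(2−6)(2−1)(2−8) = (−3)·(−4)·1·(−6) = −72 ≡ 5, so v_4 = 5^{−1} = 9 (mod 11).
  i = 5 (α = 8): (8−5)(8−6)(8−1)(8−2) = 3·2·7·6 = 252 ≡ 10, so v_5 = 10^{−1} = 10 (mod 11).
  v = [4, 3, 7, 9, 10].
Step 2: syndromes of r = [6, 9, 5, 3, 4] (all sums mod 11).
  S_0 = Σ v_i r_i = 4·6 + 3·9 + 7·5 + 9·3 + 10·4 = 153 ≡ 10.
  S_1 = Σ v_i α_i r_i = 4·5·6 + 3·6·9 + 7·1·5 + 9·2·3 + 10·8·4 = 691 ≡ 9.
  α_i^2 mod 11 = [3, 3, 1, 4, 9].
  S_2 = Σ v_i α_i^2 r_i = 4·3·6 + 3·3·9 + 7·1·5 + 9·4·3 + 10·9·4 = 656 ≡ 7.
  S = (10, 9, 7) ≠ 0, so r is not a codeword (an error is present).
Step 3: locate the error. For a single error e at position i, S_ℓ = v_i·e·α_i^ℓ, so α_err = S_1/S_0.
  S_0^{−1} = 10^{−1} = 10 (mod 11), so α_err = 9·10 = 90 ≡ 2 = α_4. Error position i = 4.
  Consistency check: S_2/S_1 = 7·5 = 35 ≡ 2 = α_err ✓ (single-error assumption holds).
Step 4: error magnitude e = S_0/v_4 = S_0·∏_{j≠4}(α_4 − α_j) = 10·5 = 50 ≡ 6 (mod 11).
Step 5: correct position 4: c_4 = r_4 − e = 3 − 6 ≡ 8 (mod 11). Hence c = [6, 9, 5, 8, 4].
  Check: interpolating c through the α_i gives m(x) = 2 + 3·x (degree < 2) with m(α_i) = c_i for every i, so c is indeed a codeword.


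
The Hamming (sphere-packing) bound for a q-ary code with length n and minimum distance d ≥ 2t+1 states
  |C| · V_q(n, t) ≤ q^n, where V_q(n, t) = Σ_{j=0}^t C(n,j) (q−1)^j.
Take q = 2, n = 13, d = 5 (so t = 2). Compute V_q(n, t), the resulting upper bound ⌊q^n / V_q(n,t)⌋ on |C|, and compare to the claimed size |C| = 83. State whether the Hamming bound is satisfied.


V_q(n, t) = 92, q^n = 8192, Hamming bound = 89, |C| = 83 ≤ bound (satisfied).

Step 1: Compute V_q(n, t) = Σ_{j=0}^2 C(n, j) (q−1)^j.
  j = 0: C(13,0)·(1)^0 = 1·1 = 1.
  j = 1: C(13,1)·(1)^1 = 13·1 = 13.
  j = 2: C(13,2)·(1)^2 = 78·1 = 78.
  V_q(n, t) = 1 + 13 + 78 = 92.
Step 2: q^n = 2^13 = 8192.
Step 3: Hamming bound ⌊q^n / V_q(n,t)⌋ = ⌊8192/92⌋ = 89.
Step 4: Compare |C| = 83 to 89: satisfied.
The claimed |C| lies below the Hamming bound.


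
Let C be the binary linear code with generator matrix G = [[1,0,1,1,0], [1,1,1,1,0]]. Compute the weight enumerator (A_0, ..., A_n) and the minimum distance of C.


Weight distribution: A_0 = 1, A_1 = 1, A_3 = 1, A_4 = 1. Minimum distance d = 1.

Enumerate all 2^2 = 4 messages m ∈ F_2^2.
For each, compute codeword c = mG in F_2^5, then tally its weight.
  m = 00 → c = 00000, weight = 0.
  m = 10 → c = 10110, weight = 3.
  m = 01 → c = 11110, weight = 4.
  m = 11 → c = 01000, weight = 1.
Tally weights:
  weight 0: 1 codewords.
  weight 1: 1 codewords.
  weight 3: 1 codewords.
  weight 4: 1 codewords.
Minimum distance d = smallest w > 0 with A_w > 0 = 1.
Sanity: Σ A_w = 4 = 2^2 = 4 ✓.


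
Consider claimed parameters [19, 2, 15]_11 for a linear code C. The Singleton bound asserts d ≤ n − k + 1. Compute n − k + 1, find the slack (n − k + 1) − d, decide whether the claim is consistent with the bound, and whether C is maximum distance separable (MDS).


Singleton RHS = n − k + 1 = 18, slack = 3, bound satisfied, not MDS.

Singleton bound: d ≤ n − k + 1.
Here n = 19, k = 2, so n − k + 1 = 18.
Given d = 15, check d ≤ 18: YES.
Slack = (n − k + 1) − d = 3.
The code is NOT MDS (slack = 3 > 0).
Description: the claimed parameters are [19, 2, 15]_11; such a code would be non-MDS.


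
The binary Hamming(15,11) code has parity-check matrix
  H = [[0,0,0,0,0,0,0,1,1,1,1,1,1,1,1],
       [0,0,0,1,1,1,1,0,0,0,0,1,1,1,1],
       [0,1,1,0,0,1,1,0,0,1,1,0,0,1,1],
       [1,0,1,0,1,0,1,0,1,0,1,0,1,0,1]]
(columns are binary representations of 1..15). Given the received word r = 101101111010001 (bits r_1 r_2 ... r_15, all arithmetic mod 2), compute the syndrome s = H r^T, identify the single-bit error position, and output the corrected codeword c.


s = (0, 0, 1, 0)^T, error position = 2, corrected codeword c = 111101111010001

Compute s = H r^T mod 2 one row at a time:
  s_1 = 1 + 1 + 0 + 1 + 0 + 0 + 0 + 1 = 4 ≡ 0 (mod 2).
  s_2 = 1 + 0 + 1 + 1 + 0 + 0 + 0 + 1 = 4 ≡ 0 (mod 2).
  s_3 = 0 + 1 + 1 + 1 + 0 + 1 + 0 + 1 = 5 ≡ 1 (mod 2).
  s_4 = 1 + 1 + 0 + 1 + 1 + 1 + 0 + 1 = 6 ≡ 0 (mod 2).
s = (0, 0, 1, 0)^T — this equals column 2 of H (binary 0010), so error is at position 2.
Correct: flip bit 2 of r = 101101111010001 to get c = 111101111010001.


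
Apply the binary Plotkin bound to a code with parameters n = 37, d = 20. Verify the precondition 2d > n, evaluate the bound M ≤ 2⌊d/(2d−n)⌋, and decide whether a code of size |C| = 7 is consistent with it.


Plotkin bound M ≤ 12; given |C| = 7 ≤ bound (satisfied).

Check applicability: 2d = 40, n = 37.
2d − n = 3 > 0, so Plotkin applies.
Compute d/(2d−n) = 20/3 ≈ 6.6667.
⌊d/(2d−n)⌋ = 6.
Plotkin bound: M ≤ 2·6 = 12.
Given |C| = 7, check: satisfied.
This |C| is below the Plotkin bound.


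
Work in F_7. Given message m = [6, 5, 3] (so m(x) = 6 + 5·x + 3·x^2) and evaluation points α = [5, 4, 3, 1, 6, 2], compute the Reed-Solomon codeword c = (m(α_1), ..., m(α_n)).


c = [1, 4, 6, 0, 4, 0]

Message polynomial: m(x) = 6 + 5·x + 3·x^2 (mod 7).
For each evaluation point α_i, compute m(α_i) mod 7:
  α_1 = 5: Horner steps 3 → 6 → 1, so m(5) = 1.
  α_2 = 4: Horner steps 3 → 3 → 4, so m(4) = 4.
  α_3 = 3: Horner steps 3 → 0 → 6, so m(3) = 6.
  α_4 = 1: Horner steps 3 → 1 → 0, so m(1) = 0.
  α_5 = 6: Horner steps 3 → 2 → 4, so m(6) = 4.
  α_6 = 2: Horner steps 3 → 4 → 0, so m(2) = 0.
Codeword c = [1, 4, 6, 0, 4, 0] ∈ F_7^6.


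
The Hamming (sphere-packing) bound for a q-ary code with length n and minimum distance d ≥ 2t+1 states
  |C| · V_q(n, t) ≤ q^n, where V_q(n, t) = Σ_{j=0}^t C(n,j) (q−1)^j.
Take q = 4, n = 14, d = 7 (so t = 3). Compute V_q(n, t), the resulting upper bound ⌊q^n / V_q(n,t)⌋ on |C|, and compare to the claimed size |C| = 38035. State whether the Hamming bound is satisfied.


V_q(n, t) = 10690, q^n = 268435456, Hamming bound = 25110, |C| = 38035 > bound (violated).

Step 1: Compute V_q(n, t) = Σ_{j=0}^3 C(n, j) (q−1)^j.
  j = 0: C(14,0)·(3)^0 = 1·1 = 1.
  j = 1: C(14,1)·(3)^1 = 14·3 = 42.
  j = 2: C(14,2)·(3)^2 = 91·9 = 819.
  j = 3: C(14,3)·(3)^3 = 364·27 = 9828.
  V_q(n, t) = 1 + 42 + 819 + 9828 = 10690.
Step 2: q^n = 4^14 = 268435456.
Step 3: Hamming bound ⌊q^n / V_q(n,t)⌋ = ⌊268435456/10690⌋ = 25110.
Step 4: Compare |C| = 38035 to 25110: violated.
The claimed |C| lies above the Hamming bound, so no 4-ary code of length 14 with d ≥ 7 can have 38035 codewords.


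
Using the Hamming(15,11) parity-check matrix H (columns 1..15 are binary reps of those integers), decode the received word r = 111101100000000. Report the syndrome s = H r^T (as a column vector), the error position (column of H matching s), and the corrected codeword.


s = (0, 1, 0, 1)^T, error position = 5, corrected codeword c = 111111100000000

Compute s = H r^T mod 2 one row at a time:
  s_1 = 0 + 0 + 0 + 0 + 0 + 0 + 0 + 0 = 0 ≡ 0 (mod 2).
  s_2 = 1 + 0 + 1 + 1 + 0 + 0 + 0 + 0 = 3 ≡ 1 (mod 2).
  s_3 = 1 + 1 + 1 + 1 + 0 + 0 + 0 + 0 = 4 ≡ 0 (mod 2).
  s_4 = 1 + 1 + 0 + 1 + 0 + 0 + 0 + 0 = 3 ≡ 1 (mod 2).
s = (0, 1, 0, 1)^T — this equals column 5 of H (binary 0101), so error is at position 5.
Correct: flip bit 5 of r = 111101100000000 to get c = 111111100000000.


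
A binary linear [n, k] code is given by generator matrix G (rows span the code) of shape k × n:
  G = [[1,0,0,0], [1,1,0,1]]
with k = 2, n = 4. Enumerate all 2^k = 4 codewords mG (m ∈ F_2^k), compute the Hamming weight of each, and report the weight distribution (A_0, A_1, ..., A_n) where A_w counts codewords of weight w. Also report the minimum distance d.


Weight distribution: A_0 = 1, A_1 = 1, A_2 = 1, A_3 = 1. Minimum distance d = 1.

Enumerate all 2^2 = 4 messages m ∈ F_2^2.
For each, compute codeword c = mG in F_2^4, then tally its weight.
  m = 00 → c = 0000, weight = 0.
  m = 10 → c = 1000, weight = 1.
  m = 01 → c = 1101, weight = 3.
  m = 11 → c = 0101, weight = 2.
Tally weights:
  weight 0: 1 codewords.
  weight 1: 1 codewords.
  weight 2: 1 codewords.
  weight 3: 1 codewords.
Minimum distance d = smallest w > 0 with A_w > 0 = 1.
Sanity: Σ A_w = 4 = 2^2 = 4 ✓.


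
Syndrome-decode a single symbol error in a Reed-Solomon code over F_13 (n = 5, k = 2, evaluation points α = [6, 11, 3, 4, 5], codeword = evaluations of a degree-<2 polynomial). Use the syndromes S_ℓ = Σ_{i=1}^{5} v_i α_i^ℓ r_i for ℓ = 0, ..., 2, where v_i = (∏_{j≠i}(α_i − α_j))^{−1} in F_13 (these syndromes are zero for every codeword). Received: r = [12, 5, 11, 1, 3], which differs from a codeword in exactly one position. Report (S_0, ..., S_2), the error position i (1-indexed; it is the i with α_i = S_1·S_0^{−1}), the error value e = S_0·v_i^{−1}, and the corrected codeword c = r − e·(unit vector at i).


S = (6, 11, 5), error at position 4, error magnitude e = 7, c = [12, 5, 11, 7, 3].

Step 1: column multipliers v_i = (∏_{j≠i}(α_i − α_j))^{−1} mod 13.
  i = 1 (α = 6): (6−11)(6−3)(6−4)(6−5) = (−5)·3·2·1 = −30 ≡ 9, so v_1 = 9^{−1} = 3 (mod 13).
  i = 2 (α = 11): (11−6)(11−3)(11−4)(11−5) = 5·8·7·6 = 1680 ≡ 3, so v_2 = 3^{−1} = 9 (mod 13).
  i = 3 (α = 3): (3−6)(3−11)(3−4)(3−5) = (−3)·(−8)·(−1)·(−2) = 48 ≡ 9, so v_3 = 9^{−1} = 3 (mod 13).
  i = 4 (α = 4): (4−6)(4−11)(4−3)(4−5) = (−2)·(−7)·1·(−1) = −14 ≡ 12, so v_4 = 12^{−1} = 12 (mod 13).
  i = 5 (α = 5): (5−6)(5−11)(5−3)(5−4) = (−1)·(−6)·2·1 = 12 ≡ 12, so v_5 = 12^{−1} = 12 (mod 13).
  v = [3, 9, 3, 12, 12].
Step 2: syndromes of r = [12, 5, 11, 1, 3] (all sums mod 13).
  S_0 = Σ v_i r_i = 3·12 + 9·5 + 3·11 + 12·1 + 12·3 = 162 ≡ 6.
  S_1 = Σ v_i α_i r_i = 3·6·12 + 9·11·5 + 3·3·11 + 12·4·1 + 12·5·3 = 1038 ≡ 11.
  α_i^2 mod 13 = [10, 4, 9, 3, 12].
  S_2 = Σ v_i α_i^2 r_i = 3·10·12 + 9·4·5 + 3·9·11 + 12·3·1 + 12·12·3 = 1305 ≡ 5.
  S = (6, 11, 5) ≠ 0, so r is not a codeword (an error is present).
Step 3: locate the error. For a single error e at position i, S_ℓ = v_i·e·α_i^ℓ, so α_err = S_1/S_0.
  S_0^{−1} = 6^{−1} = 11 (mod 13), so α_err = 11·11 = 121 ≡ 4 = α_4. Error position i = 4.
  Consistency check: S_2/S_1 = 5·6 = 30 ≡ 4 = α_err ✓ (single-error assumption holds).
Step 4: error magnitude e = S_0/v_4 = S_0·∏_{j≠4}(α_4 − α_j) = 6·12 = 72 ≡ 7 (mod 13).
Step 5: correct position 4: c_4 = r_4 − e = 1 − 7 ≡ 7 (mod 13). Hence c = [12, 5, 11, 7, 3].
  Check: interpolating c through the α_i gives m(x) = 10 + 9·x (degree < 2) with m(α_i) = c_i for every i, so c is indeed a codeword.


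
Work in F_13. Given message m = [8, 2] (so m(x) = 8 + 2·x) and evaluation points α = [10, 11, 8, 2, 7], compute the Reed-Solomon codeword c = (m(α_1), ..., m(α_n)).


c = [2, 4, 11, 12, 9]

Message polynomial: m(x) = 8 + 2·x (mod 13).
For each evaluation point α_i, compute m(α_i) mod 13:
  α_1 = 10: Horner steps 2 → 2, so m(10) = 2.
  α_2 = 11: Horner steps 2 → 4, so m(11) = 4.
  α_3 = 8: Horner steps 2 → 11, so m(8) = 11.
  α_4 = 2: Horner steps 2 → 12, so m(2) = 12.
  α_5 = 7: Horner steps 2 → 9, so m(7) = 9.
Codeword c = [2, 4, 11, 12, 9] ∈ F_13^5.


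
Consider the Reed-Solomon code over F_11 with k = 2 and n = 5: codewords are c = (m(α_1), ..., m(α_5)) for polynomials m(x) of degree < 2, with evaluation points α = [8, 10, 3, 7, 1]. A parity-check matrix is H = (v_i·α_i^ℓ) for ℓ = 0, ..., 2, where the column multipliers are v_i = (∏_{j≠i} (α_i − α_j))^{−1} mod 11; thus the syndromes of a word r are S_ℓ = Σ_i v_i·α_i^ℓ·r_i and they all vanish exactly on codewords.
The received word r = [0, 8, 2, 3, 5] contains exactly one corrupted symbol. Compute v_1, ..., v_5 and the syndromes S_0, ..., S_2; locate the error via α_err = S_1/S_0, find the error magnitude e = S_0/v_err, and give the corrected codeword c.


S = (3, 10, 4), error at position 4, error magnitude e = 7, c = [0, 8, 2, 7, 5].

Step 1: column multipliers v_i = (∏_{j≠i}(α_i − α_j))^{−1} mod 11.
  i = 1 (α = 8): (8−10)(8−3)(8−7)(8−1) = (−2)·5·1·7 = −70 ≡ 7, so v_1 = 7^{−1} = 8 (mod 11).
  i = 2 (α = 10): (10−8)(10−3)(10−7)(10−1) = 2·7·3·9 = 378 ≡ 4, so v_2 = 4^{−1} = 3 (mod 11).
  i = 3 (α = 3): (3−8)(3−10)(3−7)(3−1) = (−5)·(−7)·(−4)·2 = −280 ≡ 6, so v_3 = 6^{−1} = 2 (mod 11).
  i = 4 (α = 7): (7−8)(7−10)(7−3)(7−1) = (−1)·(−3)·4·6 = 72 ≡ 6, so v_4 = 6^{−1} = 2 (mod 11).
  i = 5 (α = 1): (1−8)(1−10)(1−3)(1−7) = (−7)·(−9)·(−2)·(−6) = 756 ≡ 8, so v_5 = 8^{−1} = 7 (mod 11).
  v = [8, 3, 2, 2, 7].
Step 2: syndromes of r = [0, 8, 2, 3, 5] (all sums mod 11).
  S_0 = Σ v_i r_i = 8·0 + 3·8 + 2·2 + 2·3 + 7·5 = 69 ≡ 3.
  S_1 = Σ v_i α_i r_i = 8·8·0 + 3·10·8 + 2·3·2 + 2·7·3 + 7·1·5 = 329 ≡ 10.
  α_i^2 mod 11 = [9, 1, 9, 5, 1].
  S_2 = Σ v_i α_i^2 r_i = 8·9·0 + 3·1·8 + 2·9·2 + 2·5·3 + 7·1·5 = 125 ≡ 4.
  S = (3, 10, 4) ≠ 0, so r is not a codeword (an error is present).
Step 3: locate the error. For a single error e at position i, S_ℓ = v_i·e·α_i^ℓ, so α_err = S_1/S_0.
  S_0^{−1} = 3^{−1} = 4 (mod 11), so α_err = 10·4 = 40 ≡ 7 = α_4. Error position i = 4.
  Consistency check: S_2/S_1 = 4·10 = 40 ≡ 7 = α_err ✓ (single-error assumption holds).
Step 4: error magnitude e = S_0/v_4 = S_0·∏_{j≠4}(α_4 − α_j) = 3·6 = 18 ≡ 7 (mod 11).
Step 5: correct position 4: c_4 = r_4 − e = 3 − 7 ≡ 7 (mod 11). Hence c = [0, 8, 2, 7, 5].
  Check: interpolating c through the α_i gives m(x) = 1 + 4·x (degree < 2) with m(α_i) = c_i for every i, so c is indeed a codeword.


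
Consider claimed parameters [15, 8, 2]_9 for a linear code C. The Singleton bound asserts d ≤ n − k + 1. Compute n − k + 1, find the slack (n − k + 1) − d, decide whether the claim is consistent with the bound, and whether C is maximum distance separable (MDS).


Singleton RHS = n − k + 1 = 8, slack = 6, bound satisfied, not MDS.

Singleton bound: d ≤ n − k + 1.
Here n = 15, k = 8, so n − k + 1 = 8.
Given d = 2, check d ≤ 8: YES.
Slack = (n − k + 1) − d = 6.
The code is NOT MDS (slack = 6 > 0).
Description: the claimed parameters are [15, 8, 2]_9; such a code would be non-MDS.


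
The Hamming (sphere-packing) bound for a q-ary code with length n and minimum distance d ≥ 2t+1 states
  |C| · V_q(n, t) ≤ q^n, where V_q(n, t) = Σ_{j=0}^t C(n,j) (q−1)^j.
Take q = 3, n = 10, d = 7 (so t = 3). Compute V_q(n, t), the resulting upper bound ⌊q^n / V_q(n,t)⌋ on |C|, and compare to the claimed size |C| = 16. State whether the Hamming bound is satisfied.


V_q(n, t) = 1161, q^n = 59049, Hamming bound = 50, |C| = 16 ≤ bound (satisfied).

Step 1: Compute V_q(n, t) = Σ_{j=0}^3 C(n, j) (q−1)^j.
  j = 0: C(10,0)·(2)^0 = 1·1 = 1.
  j = 1: C(10,1)·(2)^1 = 10·2 = 20.
  j = 2: C(10,2)·(2)^2 = 45·4 = 180.
  j = 3: C(10,3)·(2)^3 = 120·8 = 960.
  V_q(n, t) = 1 + 20 + 180 + 960 = 1161.
Step 2: q^n = 3^10 = 59049.
Step 3: Hamming bound ⌊q^n / V_q(n,t)⌋ = ⌊59049/1161⌋ = 50.
Step 4: Compare |C| = 16 to 50: satisfied.
The claimed |C| lies below the Hamming bound.


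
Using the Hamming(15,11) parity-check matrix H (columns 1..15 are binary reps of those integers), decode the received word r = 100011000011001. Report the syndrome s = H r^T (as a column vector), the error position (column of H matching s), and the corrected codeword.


s = (1, 0, 1, 0)^T, error position = 10, corrected codeword c = 100011000111001

Compute s = H r^T mod 2 one row at a time:
  s_1 = 0 + 0 + 0 + 1 + 1 + 0 + 0 + 1 = 3 ≡ 1 (mod 2).
  s_2 = 0 + 1 + 1 + 0 + 1 + 0 + 0 + 1 = 4 ≡ 0 (mod 2).
  s_3 = 0 + 0 + 1 + 0 + 0 + 1 + 0 + 1 = 3 ≡ 1 (mod 2).
  s_4 = 1 + 0 + 1 + 0 + 0 + 1 + 0 + 1 = 4 ≡ 0 (mod 2).
s = (1, 0, 1, 0)^T — this equals column 10 of H (binary 1010), so error is at position 10.
Correct: flip bit 10 of r = 100011000011001 to get c = 100011000111001.


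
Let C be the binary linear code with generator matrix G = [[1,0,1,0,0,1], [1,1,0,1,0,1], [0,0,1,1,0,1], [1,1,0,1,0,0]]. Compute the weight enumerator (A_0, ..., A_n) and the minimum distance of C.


Weight distribution: A_0 = 1, A_1 = 2, A_2 = 4, A_3 = 6, A_4 = 3. Minimum distance d = 1.

Enumerate all 2^4 = 16 messages m ∈ F_2^4.
For each, compute codeword c = mG in F_2^6, then tally its weight.
  m = 0000 → c = 000000, weight = 0.
  m = 1000 → c = 101001, weight = 3.
  m = 0100 → c = 110101, weight = 4.
  m = 1100 → c = 011100, weight = 3.
  m = 0010 → c = 001101, weight = 3.
  m = 1010 → c = 100100, weight = 2.
  m = 0110 → c = 111000, weight = 3.
  m = 1110 → c = 010001, weight = 2.
  m = 0001 → c = 110100, weight = 3.
  m = 1001 → c = 011101, weight = 4.
  m = 0101 → c = 000001, weight = 1.
  m = 1101 → c = 101000, weight = 2.
  m = 0011 → c = 111001, weight = 4.
  m = 1011 → c = 010000, weight = 1.
  m = 0111 → c = 001100, weight = 2.
  m = 1111 → c = 100101, weight = 3.
Tally weights:
  weight 0: 1 codewords.
  weight 1: 2 codewords.
  weight 2: 4 codewords.
  weight 3: 6 codewords.
  weight 4: 3 codewords.
Minimum distance d = smallest w > 0 with A_w > 0 = 1.
Sanity: Σ A_w = 16 = 2^4 = 16 ✓.


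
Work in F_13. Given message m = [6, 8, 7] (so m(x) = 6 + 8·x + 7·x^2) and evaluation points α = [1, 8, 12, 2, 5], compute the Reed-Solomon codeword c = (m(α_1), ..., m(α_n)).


c = [8, 11, 5, 11, 0]

Message polynomial: m(x) = 6 + 8·x + 7·x^2 (mod 13).
For each evaluation point α_i, compute m(α_i) mod 13:
  α_1 = 1: Horner steps 7 → 2 → 8, so m(1) = 8.
  α_2 = 8: Horner steps 7 → 12 → 11, so m(8) = 11.
  α_3 = 12: Horner steps 7 → 1 → 5, so m(12) = 5.
  α_4 = 2: Horner steps 7 → 9 → 11, so m(2) = 11.
  α_5 = 5: Horner steps 7 → 4 → 0, so m(5) = 0.
Codeword c = [8, 11, 5, 11, 0] ∈ F_13^5.


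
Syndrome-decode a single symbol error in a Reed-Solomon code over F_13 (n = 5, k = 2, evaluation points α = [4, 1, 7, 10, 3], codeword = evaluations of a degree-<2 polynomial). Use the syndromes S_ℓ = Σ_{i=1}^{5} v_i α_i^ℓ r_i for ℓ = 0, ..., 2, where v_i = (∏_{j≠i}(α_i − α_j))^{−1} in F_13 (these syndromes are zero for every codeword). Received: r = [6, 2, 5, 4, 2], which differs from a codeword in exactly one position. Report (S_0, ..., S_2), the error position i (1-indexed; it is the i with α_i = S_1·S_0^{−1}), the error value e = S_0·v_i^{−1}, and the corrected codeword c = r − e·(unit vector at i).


S = (5, 5, 5), error at position 2, error magnitude e = 8, c = [6, 7, 5, 4, 2].

Step 1: column multipliers v_i = (∏_{j≠i}(α_i − α_j))^{−1} mod 13.
  i = 1 (α = 4): (4−1)(4−7)(4−10)(4−3) = 3·(−3)·(−6)·1 = 54 ≡ 2, so v_1 = 2^{−1} = 7 (mod 13).
  i = 2 (α = 1): (1−4)(1−7)(1−10)(1−3) = (−3)·(−6)·(−9)·(−2) = 324 ≡ 12, so v_2 = 12^{−1} = 12 (mod 13).
  i = 3 (α = 7): (7−4)(7−1)(7−10)(7−3) = 3·6·(−3)·4 = −216 ≡ 5, so v_3 = 5^{−1} = 8 (mod 13).
  i = 4 (α = 10): (10−4)(10−1)(10−7)(10−3) = 6·9·3·7 = 1134 ≡ 3, so v_4 = 3^{−1} = 9 (mod 13).
  i = 5 (α = 3): (3−4)(3−1)(3−7)(3−10) = (−1)·2·(−4)·(−7) = −56 ≡ 9, so v_5 = 9^{−1} = 3 (mod 13).
  v = [7, 12, 8, 9, 3].
Step 2: syndromes of r = [6, 2, 5, 4, 2] (all sums mod 13).
  S_0 = Σ v_i r_i = 7·6 + 12·2 + 8·5 + 9·4 + 3·2 = 148 ≡ 5.
  S_1 = Σ v_i α_i r_i = 7·4·6 + 12·1·2 + 8·7·5 + 9·10·4 + 3·3·2 = 850 ≡ 5.
  α_i^2 mod 13 = [3, 1, 10, 9, 9].
  S_2 = Σ v_i α_i^2 r_i = 7·3·6 + 12·1·2 + 8·10·5 + 9·9·4 + 3·9·2 = 928 ≡ 5.
  S = (5, 5, 5) ≠ 0, so r is not a codeword (an error is present).
Step 3: locate the error. For a single error e at position i, S_ℓ = v_i·e·α_i^ℓ, so α_err = S_1/S_0.
  S_0^{−1} = 5^{−1} = 8 (mod 13), so α_err = 5·8 = 40 ≡ 1 = α_2. Error position i = 2.
  Consistency check: S_2/S_1 = 5·8 = 40 ≡ 1 = α_err ✓ (single-error assumption holds).
Step 4: error magnitude e = S_0/v_2 = S_0·∏_{j≠2}(α_2 − α_j) = 5·12 = 60 ≡ 8 (mod 13).
Step 5: correct position 2: c_2 = r_2 − e = 2 − 8 ≡ 7 (mod 13). Hence c = [6, 7, 5, 4, 2].
  Check: interpolating c through the α_i gives m(x) = 3 + 4·x (degree < 2) with m(α_i) = c_i for every i, so c is indeed a codeword.


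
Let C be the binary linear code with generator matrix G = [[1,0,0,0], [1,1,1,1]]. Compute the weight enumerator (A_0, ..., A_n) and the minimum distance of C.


Weight distribution: A_0 = 1, A_1 = 1, A_3 = 1, A_4 = 1. Minimum distance d = 1.

Enumerate all 2^2 = 4 messages m ∈ F_2^2.
For each, compute codeword c = mG in F_2^4, then tally its weight.
  m = 00 → c = 0000, weight = 0.
  m = 10 → c = 1000, weight = 1.
  m = 01 → c = 1111, weight = 4.
  m = 11 → c = 0111, weight = 3.
Tally weights:
  weight 0: 1 codewords.
  weight 1: 1 codewords.
  weight 3: 1 codewords.
  weight 4: 1 codewords.
Minimum distance d = smallest w > 0 with A_w > 0 = 1.
Sanity: Σ A_w = 4 = 2^2 = 4 ✓.


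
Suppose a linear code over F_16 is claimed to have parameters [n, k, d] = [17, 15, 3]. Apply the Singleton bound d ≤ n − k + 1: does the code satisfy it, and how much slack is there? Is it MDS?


Singleton RHS = n − k + 1 = 3, slack = 0, bound satisfied, MDS.

Singleton bound: d ≤ n − k + 1.
Here n = 17, k = 15, so n − k + 1 = 3.
Given d = 3, check d ≤ 3: YES.
Slack = (n − k + 1) − d = 0.
The code is MDS (slack = 0).
Description: the claimed parameters are [17, 15, 3]_16; such a code would be MDS (meets Singleton bound).


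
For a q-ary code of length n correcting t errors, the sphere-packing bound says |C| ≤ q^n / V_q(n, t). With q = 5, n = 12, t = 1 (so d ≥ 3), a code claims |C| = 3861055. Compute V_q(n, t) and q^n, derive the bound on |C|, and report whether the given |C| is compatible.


V_q(n, t) = 49, q^n = 244140625, Hamming bound = 4982461, |C| = 3861055 ≤ bound (satisfied).

Step 1: Compute V_q(n, t) = Σ_{j=0}^1 C(n, j) (q−1)^j.
  j = 0: C(12,0)·(4)^0 = 1·1 = 1.
  j = 1: C(12,1)·(4)^1 = 12·4 = 48.
  V_q(n, t) = 1 + 48 = 49.
Step 2: q^n = 5^12 = 244140625.
Step 3: Hamming bound ⌊q^n / V_q(n,t)⌋ = ⌊244140625/49⌋ = 4982461.
Step 4: Compare |C| = 3861055 to 4982461: satisfied.
The claimed |C| lies below the Hamming bound.


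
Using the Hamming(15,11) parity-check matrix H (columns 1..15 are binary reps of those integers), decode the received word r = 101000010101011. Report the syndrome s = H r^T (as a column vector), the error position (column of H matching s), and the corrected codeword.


s = (1, 1, 0, 1)^T, error position = 13, corrected codeword c = 101000010101111

Compute s = H r^T mod 2 one row at a time:
  s_1 = 1 + 0 + 1 + 0 + 1 + 0 + 1 + 1 = 5 ≡ 1 (mod 2).
  s_2 = 0 + 0 + 0 + 0 + 1 + 0 + 1 + 1 = 3 ≡ 1 (mod 2).
  s_3 = 0 + 1 + 0 + 0 + 1 + 0 + 1 + 1 = 4 ≡ 0 (mod 2).
  s_4 = 1 + 1 + 0 + 0 + 0 + 0 + 0 + 1 = 3 ≡ 1 (mod 2).
s = (1, 1, 0, 1)^T — this equals column 13 of H (binary 1101), so error is at position 13.
Correct: flip bit 13 of r = 101000010101011 to get c = 101000010101111.


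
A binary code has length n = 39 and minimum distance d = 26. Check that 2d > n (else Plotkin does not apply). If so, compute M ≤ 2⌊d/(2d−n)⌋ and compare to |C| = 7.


Plotkin bound M ≤ 4; given |C| = 7 > bound (violated).

Check applicability: 2d = 52, n = 39.
2d − n = 13 > 0, so Plotkin applies.
Compute d/(2d−n) = 26/13 ≈ 2.0000.
⌊d/(2d−n)⌋ = 2.
Plotkin bound: M ≤ 2·2 = 4.
Given |C| = 7, check: VIOLATED.
This |C| is above the Plotkin bound, so no binary code with n = 39, d = 26 and 7 codewords exists.


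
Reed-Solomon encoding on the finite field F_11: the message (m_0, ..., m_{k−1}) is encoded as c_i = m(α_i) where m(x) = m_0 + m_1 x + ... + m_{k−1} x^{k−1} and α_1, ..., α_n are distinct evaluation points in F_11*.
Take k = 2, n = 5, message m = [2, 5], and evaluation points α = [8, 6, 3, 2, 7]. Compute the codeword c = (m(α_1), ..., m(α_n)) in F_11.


c = [9, 10, 6, 1, 4]

Message polynomial: m(x) = 2 + 5·x (mod 11).
For each evaluation point α_i, compute m(α_i) mod 11:
  α_1 = 8: Horner steps 5 → 9, so m(8) = 9.
  α_2 = 6: Horner steps 5 → 10, so m(6) = 10.
  α_3 = 3: Horner steps 5 → 6, so m(3) = 6.
  α_4 = 2: Horner steps 5 → 1, so m(2) = 1.
  α_5 = 7: Horner steps 5 → 4, so m(7) = 4.
Codeword c = [9, 10, 6, 1, 4] ∈ F_11^5.


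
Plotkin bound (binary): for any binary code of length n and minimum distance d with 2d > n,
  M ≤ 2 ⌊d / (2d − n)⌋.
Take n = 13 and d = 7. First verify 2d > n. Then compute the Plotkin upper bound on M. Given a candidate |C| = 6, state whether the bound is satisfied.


Plotkin bound M ≤ 14; given |C| = 6 ≤ bound (satisfied).

Check applicability: 2d = 14, n = 13.
2d − n = 1 > 0, so Plotkin applies.
Compute d/(2d−n) = 7/1 ≈ 7.0000.
⌊d/(2d−n)⌋ = 7.
Plotkin bound: M ≤ 2·7 = 14.
Given |C| = 6, check: satisfied.
This |C| is below the Plotkin bound.


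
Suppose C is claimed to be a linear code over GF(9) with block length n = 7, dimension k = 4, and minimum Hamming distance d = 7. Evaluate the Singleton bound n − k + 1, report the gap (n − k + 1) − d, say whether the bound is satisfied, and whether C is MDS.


Singleton RHS = n − k + 1 = 4, slack = -3, bound violated (no such code; not MDS).

Singleton bound: d ≤ n − k + 1.
Here n = 7, k = 4, so n − k + 1 = 4.
Given d = 7, check d ≤ 4: NO.
Slack = (n − k + 1) − d = -3.
The slack is negative: d = 7 exceeds n − k + 1 = 4 by 3, so the Singleton bound is violated and no linear [7, 4, 7]_9 code can exist. In particular it is not MDS (MDS requires d = n − k + 1 exactly).
Description: the claimed parameters are [7, 4, 7]_9; such a code would be impossible (violates the Singleton bound).


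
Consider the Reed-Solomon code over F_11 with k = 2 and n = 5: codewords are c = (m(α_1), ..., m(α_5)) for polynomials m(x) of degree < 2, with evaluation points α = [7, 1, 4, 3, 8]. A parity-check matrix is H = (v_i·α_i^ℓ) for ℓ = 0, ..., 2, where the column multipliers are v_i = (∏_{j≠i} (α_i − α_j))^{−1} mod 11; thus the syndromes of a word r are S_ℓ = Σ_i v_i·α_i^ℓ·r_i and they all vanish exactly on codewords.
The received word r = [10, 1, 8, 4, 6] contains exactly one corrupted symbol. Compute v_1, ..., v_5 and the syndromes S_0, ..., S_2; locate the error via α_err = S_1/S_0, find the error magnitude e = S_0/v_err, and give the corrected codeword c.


S = (10, 7, 6), error at position 3, error magnitude e = 8, c = [10, 1, 0, 4, 6].

Step 1: column multipliers v_i = (∏_{j≠i}(α_i − α_j))^{−1} mod 11.
  i = 1 (α = 7): (7−1)(7−4)(7−3)(7−8) = 6·3·4·(−1) = −72 ≡ 5, so v_1 = 5^{−1} = 9 (mod 11).
  i = 2 (α = 1): (1−7)(1−4)(1−3)(1−8) = (−6)·(−3)·(−2)·(−7) = 252 ≡ 10, so v_2 = 10^{−1} = 10 (mod 11).
  i = 3 (α = 4): (4−7)(4−1)(4−3)(4−8) = (−3)·3·1·(−4) = 36 ≡ 3, so v_3 = 3^{−1} = 4 (mod 11).
  i = 4 (α = 3): (3−7)(3−1)(3−4)(3−8) = (−4)·2·(−1)·(−5) = −40 ≡ 4, so v_4 = 4^{−1} = 3 (mod 11).
  i = 5 (α = 8): (8−7)(8−1)(8−4)(8−3) = 1·7·4·5 = 140 ≡ 8, so v_5 = 8^{−1} = 7 (mod 11).
  v = [9, 10, 4, 3, 7].
Step 2: syndromes of r = [10, 1, 8, 4, 6] (all sums mod 11).
  S_0 = Σ v_i r_i = 9·10 + 10·1 + 4·8 + 3·4 + 7·6 = 186 ≡ 10.
  S_1 = Σ v_i α_i r_i = 9·7·10 + 10·1·1 + 4·4·8 + 3·3·4 + 7·8·6 = 1140 ≡ 7.
  α_i^2 mod 11 = [5, 1, 5, 9, 9].
  S_2 = Σ v_i α_i^2 r_i = 9·5·10 + 10·1·1 + 4·5·8 + 3·9·4 + 7·9·6 = 1106 ≡ 6.
  S = (10, 7, 6) ≠ 0, so r is not a codeword (an error is present).
Step 3: locate the error. For a single error e at position i, S_ℓ = v_i·e·α_i^ℓ, so α_err = S_1/S_0.
  S_0^{−1} = 10^{−1} = 10 (mod 11), so α_err = 7·10 = 70 ≡ 4 = α_3. Error position i = 3.
  Consistency check: S_2/S_1 = 6·8 = 48 ≡ 4 = α_err ✓ (single-error assumption holds).
Step 4: error magnitude e = S_0/v_3 = S_0·∏_{j≠3}(α_3 − α_j) = 10·3 = 30 ≡ 8 (mod 11).
Step 5: correct position 3: c_3 = r_3 − e = 8 − 8 ≡ 0 (mod 11). Hence c = [10, 1, 0, 4, 6].
  Check: interpolating c through the α_i gives m(x) = 5 + 7·x (degree < 2) with m(α_i) = c_i for every i, so c is indeed a codeword.
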